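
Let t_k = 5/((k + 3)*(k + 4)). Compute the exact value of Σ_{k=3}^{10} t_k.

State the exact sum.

Σ = 10/21

The ratio is (k + 3)/(k + 5).
Take A(k)=k + 3, B(k)=k + 5, C(k)=1.
Key eq: (k + 3)·f(k+1) = (k + 4)·f(k) + (1).
From deg A=1, deg B=1, deg C=0: d=1.
A polynomial solution: f(k) = k/3.
Certificate R = B(k−1)f/C = k*(k + 4)/3 gives s_k = 5*k/(3*(k + 3)).
Verify: 5/(k**2 + 7*k + 12) matches t_k.
Evaluate s at k=11 and k=3: 55/42 and 5/6; difference 10/21.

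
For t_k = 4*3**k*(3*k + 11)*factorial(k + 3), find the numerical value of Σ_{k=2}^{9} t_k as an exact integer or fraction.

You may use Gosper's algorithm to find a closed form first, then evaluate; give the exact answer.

The ratio is 3*(k + 4)*(3*k + 14)/(3*k + 11).
Take A(k)=3*k + 12, B(k)=1, C(k)=k + 11/3.
Key eq: (3*k + 12)·f(k+1) = (1)·f(k) + (k + 11/3).
d = 0 from the (1,0,1) case.
Match coefficients ⇒ f(k) = 1/3.
Get s_k = R·t_k = 4*3**k*factorial(k + 3) with R(k) = B(k−1)f(k)/C(k) = 1/(3*k + 11).
Verify: 4*3**k*(3*k + 11)*factorial(k + 3) matches t_k.
Σ_(k=2)^(9) t_k = s_(10) − s_(2) = 1470797404876800 − (4320) = 1470797404872480.

Σ = 1470797404872480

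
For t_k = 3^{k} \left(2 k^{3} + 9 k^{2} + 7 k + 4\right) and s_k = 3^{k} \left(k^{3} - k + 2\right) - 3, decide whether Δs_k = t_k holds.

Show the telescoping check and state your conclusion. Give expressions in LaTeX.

s_(k+1) = 3*3**k*(-k + (k + 1)**3 + 1) - 3
s_(k+1) − s_k = 3**k*(-k**3 - 2*k + 3*(k + 1)**3 + 1)
(s_(k+1) − s_k) − t_k = 0

valid; difference matches t_k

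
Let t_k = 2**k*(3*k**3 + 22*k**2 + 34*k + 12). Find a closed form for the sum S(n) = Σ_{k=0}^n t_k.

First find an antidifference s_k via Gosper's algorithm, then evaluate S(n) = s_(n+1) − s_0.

S(n) = 6*2**n*n**3 + 26*2**n*n**2 + 34*2**n*n + 10*2**n + 2

t_(k+1)/t_k = 2*(3*k**3 + 31*k**2 + 87*k + 71)/(3*k**3 + 22*k**2 + 34*k + 12).
Factor: A=2; B=1; C=k**3 + 22*k**2/3 + 34*k/3 + 4.
f must satisfy (2)·f(k+1) − (1)·f(k) = k**3 + 22*k**2/3 + 34*k/3 + 4.
Bound: deg f ≤ 3.
A polynomial solution: f(k) = (3*k**3 + 4*k**2 - 2)/3.
Get s_k = R·t_k = 2**k*(3*k**3 + 4*k**2 - 2) with R(k) = B(k−1)f(k)/C(k) = (3*k**3 + 4*k**2 - 2)/(3*k**3 + 22*k**2 + 34*k + 12).
Δs = 2**k*(3*k**3 + 22*k**2 + 34*k + 12), as required.
Σ_(k=0)^n t_k = s_(n+1) − s_(0) = (2**(n + 1)*(3*n**3 + 13*n**2 + 17*n + 5)) − (-2), i.e. 6*2**n*n**3 + 26*2**n*n**2 + 34*2**n*n + 10*2**n + 2.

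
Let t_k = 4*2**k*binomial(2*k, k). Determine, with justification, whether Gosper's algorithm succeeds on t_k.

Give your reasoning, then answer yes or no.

Step 1: r(k) = 4*(2*k + 1)/(k + 1).
Normal form (A,B,C) = (8*k + 4, k + 1, 1).
Key eq: (8*k + 4)·f(k+1) = (k)·f(k) + (1).
deg f ≤ -1 (via 1,1,0).
d = -1 < 0 ⇒ no nonzero polynomial f; not summable.

No — key equation has no polynomial f.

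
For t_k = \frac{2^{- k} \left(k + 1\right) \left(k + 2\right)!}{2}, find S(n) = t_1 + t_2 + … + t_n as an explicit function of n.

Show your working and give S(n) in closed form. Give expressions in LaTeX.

t_(k+1)/t_k = (k + 2)*(k + 3)/(2*(k + 1)).
Factor: A=k/2 + 3/2; B=1; C=k + 1.
Key eq: (k/2 + 3/2)·f(k+1) = (1)·f(k) + (k + 1).
Bound: deg f ≤ 0.
A polynomial solution: f(k) = 2.
R(k) = B(k−1)·f(k)/C(k) = 2/(k + 1); s_k = R·t_k = factorial(k + 2)/2**k.
Check: Δs_k = (k + 1)*factorial(k + 2)/(2*2**k). ✓
s_(n+1) = 2**(-n - 1)*factorial(n + 3) and s_(1) = 3, so S(n) = -3 + factorial(n + 3)/(2*2**n).

S(n) = -3 + \frac{2^{- n} \left(n + 3\right)!}{2}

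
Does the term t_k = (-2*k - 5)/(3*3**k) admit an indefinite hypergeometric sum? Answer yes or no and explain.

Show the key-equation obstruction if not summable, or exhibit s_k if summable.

Yes. s_k = (k + 3)/3**k.

Step 1: r(k) = (2*k + 7)/(3*(2*k + 5)).
So A=1/3 and B=1, with C=k + 5/2.
Key eq: (1/3)·f(k+1) = (1)·f(k) + (k + 5/2).
From deg A=0, deg B=0, deg C=1: d=1.
Match coefficients ⇒ f(k) = -3*(k + 3)/2.
Then R = B(k−1)f/C = -3*(k + 3)/(2*k + 5), so s_k = R(k)·t_k = (k + 3)/3**k.
Δs = (-2*k - 5)/(3*3**k), as required.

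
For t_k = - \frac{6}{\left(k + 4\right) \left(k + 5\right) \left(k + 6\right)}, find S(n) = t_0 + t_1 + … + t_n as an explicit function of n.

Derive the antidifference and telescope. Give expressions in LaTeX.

S(n) = \frac{3 \left(- n^{2} - 11 n - 10\right)}{20 \left(n^{2} + 11 n + 30\right)}

t_(k+1)/t_k = (k + 4)/(k + 7).
Gosper form: A/B · C(k+1)/C(k) with A=k + 4, B=k + 7, C=1.
f must satisfy (k + 4)·f(k+1) − (k + 6)·f(k) = 1.
From deg A=1, deg B=1, deg C=0: d=2.
A polynomial solution: f(k) = k*(k + 9)/40.
So s_k = (B(k−1)f/C)·t_k = (k*(k + 6)*(k + 9)/40)·t_k = 3*k*(-k - 9)/(20*(k + 4)*(k + 5)).
s_(k+1) − s_k = -6/(k**3 + 15*k**2 + 74*k + 120) = t_k.
s_(n+1) = 3*(-n**2 - 11*n - 10)/(20*(n**2 + 11*n + 30)) and s_(0) = 0, so S(n) = 3*(-n**2 - 11*n - 10)/(20*(n**2 + 11*n + 30)).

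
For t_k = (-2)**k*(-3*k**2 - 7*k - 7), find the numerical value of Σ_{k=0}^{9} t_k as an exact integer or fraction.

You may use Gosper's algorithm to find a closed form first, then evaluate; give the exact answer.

Ratio r(k) = 2*(-3*k**2 - 13*k - 17)/(3*k**2 + 7*k + 7).
Take A(k)=-2, B(k)=1, C(k)=k**2 + 7*k/3 + 7/3.
Solve (-2)·f(k+1) − (1)·f(k) = k**2 + 7*k/3 + 7/3.
From deg A=0, deg B=0, deg C=2: d=2.
A polynomial solution: f(k) = -(k**2 + k + 1)/3.
Get s_k = R·t_k = (-2)**k*(k**2 + k + 1) with R(k) = B(k−1)f(k)/C(k) = -(k**2 + k + 1)/(3*k**2 + 7*k + 7).
Δs = (-2)**k*(-3*k**2 - 7*k - 7), as required.
Evaluate s at k=10 and k=0: 113664 and 1; difference 113663.

Σ = 113663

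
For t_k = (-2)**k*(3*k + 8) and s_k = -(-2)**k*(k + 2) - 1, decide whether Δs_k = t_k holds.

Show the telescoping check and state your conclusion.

s_(k+1) = 2*(-2)**k*(k + 3) - 1
s_(k+1) − s_k = (-2)**k*(3*k + 8)
(s_(k+1) − s_k) − t_k = 0

valid; difference matches t_k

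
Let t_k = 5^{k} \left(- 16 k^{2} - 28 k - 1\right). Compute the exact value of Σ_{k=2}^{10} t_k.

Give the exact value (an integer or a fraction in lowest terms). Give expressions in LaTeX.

The ratio is 5*(16*k**2 + 60*k + 45)/(16*k**2 + 28*k + 1).
Gosper form: A/B · C(k+1)/C(k) with A=5, B=1, C=k**2 + 7*k/4 + 1/16.
Solve (5)·f(k+1) − (1)·f(k) = k**2 + 7*k/4 + 1/16.
d = 2 from the (0,0,2) case.
A polynomial solution: f(k) = (k - 1)*(4*k + 1)/16.
Certificate R = B(k−1)f/C = (k - 1)*(4*k + 1)/(16*k**2 + 28*k + 1) gives s_k = 5**k*(-4*k**2 + 3*k + 1).
Δs = 5**k*(-16*k**2 - 28*k - 1), as required.
Σ_(k=2)^(10) t_k = s_(11) − s_(2) = -21972656250 − (-225) = -21972656025.

Σ = -21972656025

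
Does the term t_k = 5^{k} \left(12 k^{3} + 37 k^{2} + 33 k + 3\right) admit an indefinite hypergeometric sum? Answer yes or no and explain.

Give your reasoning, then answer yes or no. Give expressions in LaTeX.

Step 1: r(k) = 5*(12*k**3 + 73*k**2 + 143*k + 85)/(12*k**3 + 37*k**2 + 33*k + 3).
Gosper form: A/B · C(k+1)/C(k) with A=5, B=1, C=k**3 + 37*k**2/12 + 11*k/4 + 1/4.
Key eq: (5)·f(k+1) = (1)·f(k) + (k**3 + 37*k**2/12 + 11*k/4 + 1/4).
Bound: deg f ≤ 3.
Solving with deg f ≤ 3: f(k) = (k - 1)*(3*k**2 + k + 3)/12.
Get s_k = R·t_k = 5**k*(3*k**3 - 2*k**2 + 2*k - 3) with R(k) = B(k−1)f(k)/C(k) = (k - 1)*(3*k**2 + k + 3)/(12*k**3 + 37*k**2 + 33*k + 3).
s_(k+1) − s_k = 5**k*(12*k**3 + 37*k**2 + 33*k + 3) = t_k.

Yes. s_k = 5^{k} \left(3 k^{3} - 2 k^{2} + 2 k - 3\right).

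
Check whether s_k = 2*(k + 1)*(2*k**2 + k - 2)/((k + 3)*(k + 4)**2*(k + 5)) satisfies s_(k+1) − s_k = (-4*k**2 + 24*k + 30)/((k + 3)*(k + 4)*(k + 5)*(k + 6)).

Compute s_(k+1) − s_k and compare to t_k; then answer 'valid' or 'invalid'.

s_(k+1) = 2*(k + 2)*(k + 2*(k + 1)**2 - 1)/((k + 4)*(k + 5)**2*(k + 6))
s_(k+1) − s_k = 4*(-k**4 + 3*k**3 + 55*k**2 + 99*k + 42)/(k**6 + 27*k**5 + 301*k**4 + 1773*k**3 + 5818*k**2 + 10080*k + 7200)
(s_(k+1) − s_k) − t_k = 6*(4*k**3 + 9*k**2 - 59*k - 72)/(k**6 + 27*k**5 + 301*k**4 + 1773*k**3 + 5818*k**2 + 10080*k + 7200)

Invalid: residual 6*(4*k**3 + 9*k**2 - 59*k - 72)/(k**6 + 27*k**5 + 301*k**4 + 1773*k**3 + 5818*k**2 + 10080*k + 7200) ≠ 0.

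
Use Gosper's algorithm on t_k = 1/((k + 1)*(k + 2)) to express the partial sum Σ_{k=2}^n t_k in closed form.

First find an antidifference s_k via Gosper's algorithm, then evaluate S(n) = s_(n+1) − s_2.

S(n) = (n - 1)/(3*(n + 2))

The ratio is (k + 1)/(k + 3).
Take A(k)=k + 1, B(k)=k + 3, C(k)=1.
Solve (k + 1)·f(k+1) − (k + 2)·f(k) = 1.
Degrees (1,1,0) ⇒ d ≤ 1.
A polynomial solution: f(k) = k.
Then R = B(k−1)f/C = k*(k + 2), so s_k = R(k)·t_k = k/(k + 1).
Check: Δs_k = 1/(k**2 + 3*k + 2). ✓
s_(n+1) = (n + 1)/(n + 2) and s_(2) = 2/3, so S(n) = (n - 1)/(3*(n + 2)).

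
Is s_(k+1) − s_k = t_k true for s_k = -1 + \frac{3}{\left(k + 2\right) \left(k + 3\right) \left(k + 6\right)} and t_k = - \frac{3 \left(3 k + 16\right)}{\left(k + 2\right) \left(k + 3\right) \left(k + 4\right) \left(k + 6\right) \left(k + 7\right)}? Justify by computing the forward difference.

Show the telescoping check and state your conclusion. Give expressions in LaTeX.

valid; difference matches t_k

s_(k+1) = -1 + 3/((k + 3)*(k + 4)*(k + 7))
s_(k+1) − s_k = 3*(-3*k - 16)/(k**5 + 22*k**4 + 185*k**3 + 740*k**2 + 1404*k + 1008)
(s_(k+1) − s_k) − t_k = 0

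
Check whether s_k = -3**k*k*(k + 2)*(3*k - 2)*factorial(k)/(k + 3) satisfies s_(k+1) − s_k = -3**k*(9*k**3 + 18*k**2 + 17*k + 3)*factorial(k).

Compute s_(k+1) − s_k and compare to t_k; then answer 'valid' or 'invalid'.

s_(k+1) = -3**(k + 1)*(k + 1)*(k + 3)*(3*k + 1)*factorial(k + 1)/(k + 4)
s_(k+1) − s_k = -3**k*(9*k**5 + 72*k**4 + 206*k**3 + 270*k**2 + 169*k + 27)*factorial(k)/((k + 3)*(k + 4))
(s_(k+1) − s_k) − t_k = 3**k*(9*k**4 + 45*k**3 + 68*k**2 + 56*k + 9)*factorial(k)/((k + 3)*(k + 4))

Invalid: residual 3**k*(9*k**4 + 45*k**3 + 68*k**2 + 56*k + 9)*factorial(k)/((k + 3)*(k + 4)) ≠ 0.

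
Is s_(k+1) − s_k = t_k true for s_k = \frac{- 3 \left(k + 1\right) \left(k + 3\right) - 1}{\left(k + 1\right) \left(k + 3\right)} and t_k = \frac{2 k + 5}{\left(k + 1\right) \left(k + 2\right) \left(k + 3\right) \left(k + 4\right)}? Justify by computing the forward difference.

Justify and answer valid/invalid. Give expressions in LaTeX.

valid; difference matches t_k

s_(k+1) = (-3*(k + 2)*(k + 4) - 1)/((k + 2)*(k + 4))
s_(k+1) − s_k = (2*k + 5)/(k**4 + 10*k**3 + 35*k**2 + 50*k + 24)
(s_(k+1) − s_k) − t_k = 0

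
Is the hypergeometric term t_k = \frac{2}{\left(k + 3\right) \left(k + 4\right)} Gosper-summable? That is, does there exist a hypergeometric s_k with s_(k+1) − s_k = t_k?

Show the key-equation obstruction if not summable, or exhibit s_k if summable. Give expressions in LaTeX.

r(k) = (k + 3)/(k + 5) after simplifying.
Take A(k)=k + 3, B(k)=k + 5, C(k)=1.
Set up (k + 3)·f(k+1) − (k + 4)·f(k) − (1) = 0.
Bound: deg f ≤ 1.
Match coefficients ⇒ f(k) = k/3.
Get s_k = R·t_k = 2*k/(3*(k + 3)) with R(k) = B(k−1)f(k)/C(k) = k*(k + 4)/3.
s_(k+1) − s_k = 2/(k**2 + 7*k + 12) = t_k.

Yes. s_k = \frac{2 k}{3 \left(k + 3\right)}.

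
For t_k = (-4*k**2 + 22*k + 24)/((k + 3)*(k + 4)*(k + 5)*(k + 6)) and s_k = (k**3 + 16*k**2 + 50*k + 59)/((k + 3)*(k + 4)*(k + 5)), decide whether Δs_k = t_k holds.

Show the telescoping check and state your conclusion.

s_(k+1) = (50*k + (k + 1)**3 + 16*(k + 1)**2 + 109)/((k + 4)*(k + 5)*(k + 6))
s_(k+1) − s_k = 2*(-2*k**2 + 11*k + 12)/(k**4 + 18*k**3 + 119*k**2 + 342*k + 360)
(s_(k+1) − s_k) − t_k = 0

valid; difference matches t_k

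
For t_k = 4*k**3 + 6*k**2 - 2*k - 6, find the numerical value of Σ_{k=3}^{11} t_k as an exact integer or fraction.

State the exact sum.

Ratio r(k) = (2*k**3 + 9*k**2 + 11*k + 1)/(2*k**3 + 3*k**2 - k - 3).
Gosper form: A/B · C(k+1)/C(k) with A=1, B=1, C=k**3 + 3*k**2/2 - k/2 - 3/2.
Set up (1)·f(k+1) − (1)·f(k) − (k**3 + 3*k**2/2 - k/2 - 3/2) = 0.
From deg A=0, deg B=0, deg C=3: d=4.
Coefficient equations give f(k) = k*(k**3 - 3*k - 4)/4.
Then R = B(k−1)f/C = k*(k**3 - 3*k - 4)/(2*(2*k**3 + 3*k**2 - k - 3)), so s_k = R(k)·t_k = k*(k**3 - 3*k - 4).
s_(k+1) − s_k = 4*k**3 + 6*k**2 - 2*k - 6 = t_k.
Telescoping: Σ = s_(12) − s_(3) = 20256 − (42) = 20214.

Σ = 20214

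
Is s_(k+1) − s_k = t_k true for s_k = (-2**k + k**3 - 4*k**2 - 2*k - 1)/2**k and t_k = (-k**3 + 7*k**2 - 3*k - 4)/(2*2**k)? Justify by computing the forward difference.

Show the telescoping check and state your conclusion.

Valid: the claim telescopes to t_k.

s_(k+1) = (-2*2**k + k**3 - k**2 - 7*k - 6)/(2*2**k)
s_(k+1) − s_k = (-k**3 + 7*k**2 - 3*k - 4)/(2*2**k)
(s_(k+1) − s_k) − t_k = 0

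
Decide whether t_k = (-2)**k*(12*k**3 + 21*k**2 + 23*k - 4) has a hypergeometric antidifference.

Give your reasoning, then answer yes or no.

Ratio r(k) = 2*(-12*k**3 - 57*k**2 - 101*k - 52)/(12*k**3 + 21*k**2 + 23*k - 4).
Take A(k)=-2, B(k)=1, C(k)=k**3 + 7*k**2/4 + 23*k/12 - 1/3.
f must satisfy (-2)·f(k+1) − (1)·f(k) = k**3 + 7*k**2/4 + 23*k/12 - 1/3.
Bound: deg f ≤ 3.
Match coefficients ⇒ f(k) = -(k - 1)*(4*k**2 + 3*k + 4)/12.
So s_k = (B(k−1)f/C)·t_k = (-(k - 1)*(4*k**2 + 3*k + 4)/(12*k**3 + 21*k**2 + 23*k - 4))·t_k = (-2)**k*(-4*k**3 + k**2 - k + 4).
Check: Δs_k = (-2)**k*(12*k**3 + 21*k**2 + 23*k - 4). ✓

Yes. s_k = (-2)**k*(-4*k**3 + k**2 - k + 4).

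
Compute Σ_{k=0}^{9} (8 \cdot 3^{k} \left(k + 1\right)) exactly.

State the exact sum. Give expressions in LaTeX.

Σ = 2243864

t_(k+1)/t_k = 3*(k + 2)/(k + 1).
A = 3, B = 1, C = k + 1.
Need (3)·f(k+1) − (1)·f(k) = k + 1.
deg f ≤ 1 (via 0,0,1).
Solving with deg f ≤ 1: f(k) = (2*k - 1)/4.
Then R = B(k−1)f/C = (2*k - 1)/(4*(k + 1)), so s_k = R(k)·t_k = 3**k*(4*k - 2).
s_(k+1) − s_k = 8*3**k*(k + 1) = t_k.
Evaluate s at k=10 and k=0: 2243862 and -2; difference 2243864.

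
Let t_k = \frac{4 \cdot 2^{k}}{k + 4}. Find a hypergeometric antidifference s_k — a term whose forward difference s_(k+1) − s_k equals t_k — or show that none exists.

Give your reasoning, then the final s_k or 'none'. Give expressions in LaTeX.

none — t_k is not Gosper-summable

Compute t_(k+1)/t_k: get 2*(k + 4)/(k + 5).
Take A(k)=2*k + 8, B(k)=k + 5, C(k)=1.
f must satisfy (2*k + 8)·f(k+1) − (k + 4)·f(k) = 1.
Bound: deg f ≤ -1.
Bound -1 < 0, so the key equation has no polynomial solution.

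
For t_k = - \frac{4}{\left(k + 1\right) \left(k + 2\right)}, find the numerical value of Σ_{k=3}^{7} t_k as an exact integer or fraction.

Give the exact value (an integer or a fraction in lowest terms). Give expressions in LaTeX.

r(k) = (k + 1)/(k + 3) after simplifying.
Take A(k)=k + 1, B(k)=k + 3, C(k)=1.
Key eq: (k + 1)·f(k+1) = (k + 2)·f(k) + (1).
From deg A=1, deg B=1, deg C=0: d=1.
Coefficient equations give f(k) = k.
Then R = B(k−1)f/C = k*(k + 2), so s_k = R(k)·t_k = -4*k/(k + 1).
Δs = -4/(k**2 + 3*k + 2), as required.
Evaluate s at k=8 and k=3: -32/9 and -3; difference -5/9.

Σ = -5/9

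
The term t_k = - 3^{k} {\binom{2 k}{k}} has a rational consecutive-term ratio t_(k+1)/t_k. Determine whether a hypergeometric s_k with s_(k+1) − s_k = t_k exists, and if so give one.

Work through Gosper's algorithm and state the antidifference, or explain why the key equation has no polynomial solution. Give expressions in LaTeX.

no hypergeometric antidifference exists

Step 1: r(k) = 6*(2*k + 1)/(k + 1).
Take A(k)=12*k + 6, B(k)=k + 1, C(k)=1.
Set up (12*k + 6)·f(k+1) − (k)·f(k) − (1) = 0.
Bound: deg f ≤ -1.
Negative degree bound (-1): no f exists, t_k not Gosper-summable.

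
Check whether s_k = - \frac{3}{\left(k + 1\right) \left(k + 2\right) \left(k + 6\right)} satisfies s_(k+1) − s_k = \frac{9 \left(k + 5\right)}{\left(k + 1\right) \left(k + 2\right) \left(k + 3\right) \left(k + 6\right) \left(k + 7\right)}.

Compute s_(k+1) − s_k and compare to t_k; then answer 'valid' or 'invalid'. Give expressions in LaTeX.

s_(k+1) = -3/((k + 2)*(k + 3)*(k + 7))
s_(k+1) − s_k = 9*(k + 5)/(k**5 + 19*k**4 + 131*k**3 + 401*k**2 + 540*k + 252)
(s_(k+1) − s_k) − t_k = 0

Valid — Δs_k = t_k.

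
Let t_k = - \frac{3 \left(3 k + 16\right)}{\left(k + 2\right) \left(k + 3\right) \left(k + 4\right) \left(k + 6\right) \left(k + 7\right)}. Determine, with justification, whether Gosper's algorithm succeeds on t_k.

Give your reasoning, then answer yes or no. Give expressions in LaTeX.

r(k) = (k + 2)*(k + 6)*(3*k + 19)/((k + 5)*(k + 8)*(3*k + 16)) after simplifying.
So A=k + 2 and B=k + 8, with C=k**2 + 31*k/3 + 80/3.
f must satisfy (k + 2)·f(k+1) − (k + 7)·f(k) = k**2 + 31*k/3 + 80/3.
d = 5 from the (1,1,2) case.
A polynomial solution: f(k) = k*(k + 4)*(k + 5)*(k**2 + 11*k + 36)/108.
Get s_k = R·t_k = k*(-k**2 - 11*k - 36)/(12*(k**3 + 11*k**2 + 36*k + 36)) with R(k) = B(k−1)f(k)/C(k) = k*(k + 4)*(k + 7)*(k**2 + 11*k + 36)/(36*(3*k + 16)).
Δs = 3*(-3*k - 16)/(k**5 + 22*k**4 + 185*k**3 + 740*k**2 + 1404*k + 1008), as required.

Yes. s_k = \frac{k \left(- k^{2} - 11 k - 36\right)}{12 \left(k^{3} + 11 k^{2} + 36 k + 36\right)}.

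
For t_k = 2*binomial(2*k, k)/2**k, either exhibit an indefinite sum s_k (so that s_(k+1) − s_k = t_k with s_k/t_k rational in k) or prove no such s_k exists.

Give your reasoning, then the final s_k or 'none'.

not Gosper-summable; s_k does not exist

r(k) = (2*k + 1)/(k + 1) after simplifying.
Take A(k)=2*k + 1, B(k)=k + 1, C(k)=1.
Solve (2*k + 1)·f(k+1) − (k)·f(k) = 1.
Bound: deg f ≤ -1.
Negative degree bound (-1): no f exists, t_k not Gosper-summable.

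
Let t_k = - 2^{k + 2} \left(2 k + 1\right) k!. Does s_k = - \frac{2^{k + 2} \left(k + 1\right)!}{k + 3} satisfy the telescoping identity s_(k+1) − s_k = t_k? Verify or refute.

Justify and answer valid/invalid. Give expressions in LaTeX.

s_(k+1) = -2**(k + 3)*factorial(k + 2)/(k + 4)
s_(k+1) − s_k = -2**(k + 2)*(2*k**2 + 9*k + 8)*factorial(k + 1)/((k + 3)*(k + 4))
(s_(k+1) − s_k) − t_k = 2**(k + 3)*(2*k**2 + 7*k + 2)*factorial(k)/((k + 3)*(k + 4))

Invalid: residual \frac{2^{k + 3} \left(2 k^{2} + 7 k + 2\right) k!}{\left(k + 3\right) \left(k + 4\right)} ≠ 0.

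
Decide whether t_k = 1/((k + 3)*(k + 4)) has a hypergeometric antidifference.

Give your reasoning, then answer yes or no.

Yes. s_k = k/(3*(k + 3)).

r(k) = (k + 3)/(k + 5) after simplifying.
Factor: A=k + 3; B=k + 5; C=1.
Set up (k + 3)·f(k+1) − (k + 4)·f(k) − (1) = 0.
From deg A=1, deg B=1, deg C=0: d=1.
A polynomial solution: f(k) = k/3.
R(k) = B(k−1)·f(k)/C(k) = k*(k + 4)/3; s_k = R·t_k = k/(3*(k + 3)).
Verify: 1/(k**2 + 7*k + 12) matches t_k.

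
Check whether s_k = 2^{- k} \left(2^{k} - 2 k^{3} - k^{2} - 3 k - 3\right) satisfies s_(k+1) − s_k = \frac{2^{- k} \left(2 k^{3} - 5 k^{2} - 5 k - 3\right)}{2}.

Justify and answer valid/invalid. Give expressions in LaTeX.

valid (s_(k+1) − s_k reduces to t_k)

s_(k+1) = (2*2**k - 2*k**3 - 7*k**2 - 11*k - 9)/(2*2**k)
s_(k+1) − s_k = (2*k**3 - 5*k**2 - 5*k - 3)/(2*2**k)
(s_(k+1) − s_k) − t_k = 0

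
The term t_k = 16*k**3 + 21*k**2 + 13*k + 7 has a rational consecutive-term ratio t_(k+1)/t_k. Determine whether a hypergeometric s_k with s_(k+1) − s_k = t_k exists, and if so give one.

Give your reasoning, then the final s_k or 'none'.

t_(k+1)/t_k = (16*k**3 + 69*k**2 + 103*k + 57)/(16*k**3 + 21*k**2 + 13*k + 7).
A = 1, B = 1, C = k**3 + 21*k**2/16 + 13*k/16 + 7/16.
Set up (1)·f(k+1) − (1)·f(k) − (k**3 + 21*k**2/16 + 13*k/16 + 7/16) = 0.
Degrees (0,0,3) ⇒ d ≤ 4.
Coefficient equations give f(k) = k*(4*k**3 - k**2 + 4)/16.
Then R = B(k−1)f/C = k*(4*k**3 - k**2 + 4)/(16*k**3 + 21*k**2 + 13*k + 7), so s_k = R(k)·t_k = k*(4*k**3 - k**2 + 4).
s_(k+1) − s_k = 16*k**3 + 21*k**2 + 13*k + 7 = t_k.

s_k = k*(4*k**3 - k**2 + 4)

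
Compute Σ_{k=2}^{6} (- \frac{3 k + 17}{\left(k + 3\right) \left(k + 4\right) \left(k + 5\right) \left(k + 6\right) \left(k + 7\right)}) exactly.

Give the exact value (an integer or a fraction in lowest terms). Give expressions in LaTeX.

Σ = -119/34320

t_(k+1)/t_k = (k + 3)*(3*k + 20)/((k + 8)*(3*k + 17)).
Gosper form: A/B · C(k+1)/C(k) with A=k + 3, B=k + 8, C=k + 17/3.
Set up (k + 3)·f(k+1) − (k + 7)·f(k) − (k + 17/3) = 0.
Bound: deg f ≤ 4.
Solve for f: f(k) = k*(k + 5)*(k**2 + 13*k + 54)/216 (degree 4 ≤ 4).
R(k) = B(k−1)·f(k)/C(k) = k*(k + 5)*(k + 7)*(k**2 + 13*k + 54)/(72*(3*k + 17)); s_k = R·t_k = k*(-k**2 - 13*k - 54)/(72*(k**3 + 13*k**2 + 54*k + 72)).
Verify: (-3*k - 17)/(k**5 + 25*k**4 + 245*k**3 + 1175*k**2 + 2754*k + 2520) matches t_k.
Sum = s_(7) − s_(2); s_(7) = -679/51480, s_(2) = -7/720 ⇒ -119/34320.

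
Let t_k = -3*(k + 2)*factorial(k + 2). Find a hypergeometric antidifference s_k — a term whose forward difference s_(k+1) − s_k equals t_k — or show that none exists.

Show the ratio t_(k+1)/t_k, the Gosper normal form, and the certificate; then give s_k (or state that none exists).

Compute t_(k+1)/t_k: get (k + 3)**2/(k + 2).
So A=k + 3 and B=1, with C=k + 2.
Need (k + 3)·f(k+1) − (1)·f(k) = k + 2.
d = 0 from the (1,0,1) case.
Solving with deg f ≤ 0: f(k) = 1.
Then R = B(k−1)f/C = 1/(k + 2), so s_k = R(k)·t_k = -3*factorial(k + 2).
Verify: -3*(k + 2)*factorial(k + 2) matches t_k.

s_k = -3*factorial(k + 2)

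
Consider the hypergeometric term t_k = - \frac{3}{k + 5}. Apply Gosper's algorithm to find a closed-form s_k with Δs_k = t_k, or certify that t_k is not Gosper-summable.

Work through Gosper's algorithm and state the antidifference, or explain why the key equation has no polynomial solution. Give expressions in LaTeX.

t_(k+1)/t_k = (k + 5)/(k + 6).
Gosper form: A/B · C(k+1)/C(k) with A=k + 5, B=k + 6, C=1.
f must satisfy (k + 5)·f(k+1) − (k + 5)·f(k) = 1.
deg f ≤ 0 (via 1,1,0).
Put f(k) = c0: A·f(k+1) − B(k−1)·f(k) − C = -1; need -1 = 0 — inconsistent ⇒ no f, not summable.

no hypergeometric antidifference exists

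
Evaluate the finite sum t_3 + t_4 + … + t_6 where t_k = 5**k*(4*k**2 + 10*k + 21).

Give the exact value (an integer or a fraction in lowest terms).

The ratio is 5*(4*k**2 + 18*k + 35)/(4*k**2 + 10*k + 21).
A = 5, B = 1, C = k**2 + 5*k/2 + 21/4.
Need (5)·f(k+1) − (1)·f(k) = k**2 + 5*k/2 + 21/4.
Bound: deg f ≤ 2.
Coefficient equations give f(k) = (k**2 + 4)/4.
Get s_k = R·t_k = 5**k*(k**2 + 4) with R(k) = B(k−1)f(k)/C(k) = (k**2 + 4)/(4*k**2 + 10*k + 21).
Δs = 5**k*(4*k**2 + 10*k + 21), as required.
Sum = s_(7) − s_(3); s_(7) = 4140625, s_(3) = 1625 ⇒ 4139000.

Σ = 4139000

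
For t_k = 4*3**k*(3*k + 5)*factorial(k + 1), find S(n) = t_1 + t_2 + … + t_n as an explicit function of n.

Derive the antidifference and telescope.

S(n) = 12*3**n*factorial(n + 2) - 24

t_(k+1)/t_k = 3*(k + 2)*(3*k + 8)/(3*k + 5).
A = 3*k + 6, B = 1, C = k + 5/3.
Set up (3*k + 6)·f(k+1) − (1)·f(k) − (k + 5/3) = 0.
Bound: deg f ≤ 0.
Coefficient equations give f(k) = 1/3.
Certificate R = B(k−1)f/C = 1/(3*k + 5) gives s_k = 4*3**k*factorial(k + 1).
Δs = 4*3**k*(3*k + 5)*factorial(k + 1), as required.
Evaluate: s_(n+1) = 12*3**n*factorial(n + 2); subtract s_(1) = 24 ⇒ S(n) = 12*3**n*factorial(n + 2) - 24.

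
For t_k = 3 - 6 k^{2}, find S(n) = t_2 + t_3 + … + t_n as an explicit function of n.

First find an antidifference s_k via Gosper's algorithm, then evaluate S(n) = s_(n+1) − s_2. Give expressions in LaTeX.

S(n) = - 2 n^{3} - 3 n^{2} + 2 n + 3

Ratio r(k) = (2*(k + 1)**2 - 1)/(2*k**2 - 1).
A = 1, B = 1, C = k**2 - 1/2.
Set up (1)·f(k+1) − (1)·f(k) − (k**2 - 1/2) = 0.
From deg A=0, deg B=0, deg C=2: d=3.
Solving with deg f ≤ 3: f(k) = k*(k - 2)*(2*k + 1)/6.
So s_k = (B(k−1)f/C)·t_k = (k*(k - 2)*(2*k + 1)/(3*(2*k**2 - 1)))·t_k = k*(-2*k**2 + 3*k + 2).
Verify: 3 - 6*k**2 matches t_k.
Σ_(k=2)^n t_k = s_(n+1) − s_(2) = (-2*n**3 - 3*n**2 + 2*n + 3) − (0), i.e. -2*n**3 - 3*n**2 + 2*n + 3.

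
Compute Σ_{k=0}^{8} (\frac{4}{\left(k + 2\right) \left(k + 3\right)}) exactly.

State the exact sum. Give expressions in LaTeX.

Σ = 18/11

Ratio r(k) = (k + 2)/(k + 4).
A = k + 2, B = k + 4, C = 1.
Need (k + 2)·f(k+1) − (k + 3)·f(k) = 1.
Bound: deg f ≤ 1.
Solve for f: f(k) = k/2 (degree 1 ≤ 1).
Certificate R = B(k−1)f/C = k*(k + 3)/2 gives s_k = 2*k/(k + 2).
Verify: 4/(k**2 + 5*k + 6) matches t_k.
Sum = s_(9) − s_(0); s_(9) = 18/11, s_(0) = 0 ⇒ 18/11.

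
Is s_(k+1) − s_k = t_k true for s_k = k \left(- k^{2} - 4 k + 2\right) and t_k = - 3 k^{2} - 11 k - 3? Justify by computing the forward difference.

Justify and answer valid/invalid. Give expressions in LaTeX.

Valid — Δs_k = t_k.

s_(k+1) = -(k + 1)*(4*k + (k + 1)**2 + 2)
s_(k+1) − s_k = -3*k**2 - 11*k - 3
(s_(k+1) − s_k) − t_k = 0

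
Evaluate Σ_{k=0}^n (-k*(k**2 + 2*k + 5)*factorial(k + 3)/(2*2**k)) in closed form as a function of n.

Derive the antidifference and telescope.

Ratio r(k) = (k + 1)*(k + 4)*(2*k + (k + 1)**2 + 7)/(2*k*(k**2 + 2*k + 5)).
Normal form (A,B,C) = (k/2 + 2, 1, k**3 + 2*k**2 + 5*k).
Set up (k/2 + 2)·f(k+1) − (1)·f(k) − (k**3 + 2*k**2 + 5*k) = 0.
deg f ≤ 2 (via 1,0,3).
Match coefficients ⇒ f(k) = 2*(k**2 - 2*k + 2).
Certificate R = B(k−1)f/C = 2*(k**2 - 2*k + 2)/(k*(k**2 + 2*k + 5)) gives s_k = -(k**2 - 2*k + 2)*factorial(k + 3)/2**k.
Δs = -k*(k**2 + 2*k + 5)*factorial(k + 3)/(2*2**k), as required.
s_(n+1) = -2**(-n - 1)*(n**2 + 1)*factorial(n + 4) and s_(0) = -12, so S(n) = 12 - n**2*factorial(n + 4)/(2*2**n) - factorial(n + 4)/(2*2**n).

S(n) = 12 - n**2*factorial(n + 4)/(2*2**n) - factorial(n + 4)/(2*2**n)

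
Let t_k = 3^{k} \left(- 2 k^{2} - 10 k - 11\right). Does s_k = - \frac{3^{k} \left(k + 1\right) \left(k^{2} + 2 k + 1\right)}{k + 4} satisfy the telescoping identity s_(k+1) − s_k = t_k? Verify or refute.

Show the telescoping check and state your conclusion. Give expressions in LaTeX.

s_(k+1) = -3**(k + 1)*(k + 2)*(2*k + (k + 1)**2 + 3)/(k + 5)
s_(k+1) − s_k = 3**k*(-2*k**4 - 22*k**3 - 90*k**2 - 152*k - 91)/(k**2 + 9*k + 20)
(s_(k+1) − s_k) − t_k = 3**(k + 1)*(2*k**3 + 17*k**2 + 49*k + 43)/(k**2 + 9*k + 20)

Invalid: residual \frac{3^{k + 1} \left(2 k^{3} + 17 k^{2} + 49 k + 43\right)}{k^{2} + 9 k + 20} ≠ 0.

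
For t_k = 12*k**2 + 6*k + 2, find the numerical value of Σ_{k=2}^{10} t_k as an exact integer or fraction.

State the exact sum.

Step 1: r(k) = (6*k**2 + 15*k + 10)/(6*k**2 + 3*k + 1).
Normal form (A,B,C) = (1, 1, k**2 + k/2 + 1/6).
Set up (1)·f(k+1) − (1)·f(k) − (k**2 + k/2 + 1/6) = 0.
deg f ≤ 3 (via 0,0,2).
Solve for f: f(k) = k*(4*k**2 - 3*k + 1)/12 (degree 3 ≤ 3).
Certificate R = B(k−1)f/C = k*(4*k**2 - 3*k + 1)/(2*(6*k**2 + 3*k + 1)) gives s_k = k*(4*k**2 - 3*k + 1).
Δs = 12*k**2 + 6*k + 2, as required.
Evaluate s at k=11 and k=2: 4972 and 22; difference 4950.

Σ = 4950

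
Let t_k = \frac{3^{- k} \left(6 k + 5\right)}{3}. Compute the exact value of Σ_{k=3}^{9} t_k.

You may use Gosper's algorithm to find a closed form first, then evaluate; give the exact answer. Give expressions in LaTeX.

t_(k+1)/t_k = (6*k + 11)/(3*(6*k + 5)).
So A=1/3 and B=1, with C=k + 5/6.
Set up (1/3)·f(k+1) − (1)·f(k) − (k + 5/6) = 0.
deg f ≤ 1 (via 0,0,1).
Match coefficients ⇒ f(k) = -(3*k + 4)/2.
Get s_k = R·t_k = (-3*k - 4)/3**k with R(k) = B(k−1)f(k)/C(k) = -3*(3*k + 4)/(6*k + 5).
Δs = (6*k + 5)/(3*3**k), as required.
Telescoping: Σ = s_(10) − s_(3) = -34/59049 − (-13/27) = 28397/59049.

Σ = 28397/59049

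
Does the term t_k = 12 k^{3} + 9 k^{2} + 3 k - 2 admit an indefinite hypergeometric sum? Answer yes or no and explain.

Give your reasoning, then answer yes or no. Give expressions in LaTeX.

The ratio is (12*k**3 + 45*k**2 + 57*k + 22)/(12*k**3 + 9*k**2 + 3*k - 2).
Normal form (A,B,C) = (1, 1, k**3 + 3*k**2/4 + k/4 - 1/6).
f must satisfy (1)·f(k+1) − (1)·f(k) = k**3 + 3*k**2/4 + k/4 - 1/6.
Bound: deg f ≤ 4.
A polynomial solution: f(k) = k*(3*k**3 - 3*k**2 - 2)/12.
Then R = B(k−1)f/C = k*(3*k**3 - 3*k**2 - 2)/(12*k**3 + 9*k**2 + 3*k - 2), so s_k = R(k)·t_k = k*(3*k**3 - 3*k**2 - 2).
s_(k+1) − s_k = 12*k**3 + 9*k**2 + 3*k - 2 = t_k.

Yes. s_k = k \left(3 k^{3} - 3 k^{2} - 2\right).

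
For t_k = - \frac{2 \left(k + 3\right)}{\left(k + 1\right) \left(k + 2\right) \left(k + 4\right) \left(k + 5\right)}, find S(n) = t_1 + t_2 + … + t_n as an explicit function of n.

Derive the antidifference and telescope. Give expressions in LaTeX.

Step 1: r(k) = (k + 1)*(k + 4)**2/((k + 3)**2*(k + 6)).
So A=k + 1 and B=k + 6, with C=k**2 + 6*k + 9.
Need (k + 1)·f(k+1) − (k + 5)·f(k) = k**2 + 6*k + 9.
From deg A=1, deg B=1, deg C=2: d=4.
A polynomial solution: f(k) = k*(k + 2)*(k + 3)*(k + 5)/8.
Then R = B(k−1)f/C = k*(k + 2)*(k + 5)**2/(8*(k + 3)), so s_k = R(k)·t_k = k*(-k - 5)/(4*(k**2 + 5*k + 4)).
Δs = 2*(-k - 3)/(k**4 + 12*k**3 + 49*k**2 + 78*k + 40), as required.
Evaluate: s_(n+1) = (-n**2 - 7*n - 6)/(4*(n**2 + 7*n + 10)); subtract s_(1) = -3/20 ⇒ S(n) = n*(-n - 7)/(10*(n**2 + 7*n + 10)).

S(n) = \frac{n \left(- n - 7\right)}{10 \left(n^{2} + 7 n + 10\right)}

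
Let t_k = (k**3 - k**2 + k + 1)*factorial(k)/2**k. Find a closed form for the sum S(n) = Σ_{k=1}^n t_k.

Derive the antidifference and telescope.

The ratio is (k + 1)*(k + (k + 1)**3 - (k + 1)**2 + 2)/(2*(k**3 - k**2 + k + 1)).
So A=k/2 + 1/2 and B=1, with C=k**3 - k**2 + k + 1.
Need (k/2 + 1/2)·f(k+1) − (1)·f(k) = k**3 - k**2 + k + 1.
deg f ≤ 2 (via 1,0,3).
Coefficient equations give f(k) = 2*(k**2 - 2*k - 2).
Get s_k = R·t_k = 2**(1 - k)*(k**2 - 2*k - 2)*factorial(k) with R(k) = B(k−1)f(k)/C(k) = 2*(k**2 - 2*k - 2)/(k**3 - k**2 + k + 1).
Δs = (k**3 - k**2 + k + 1)*factorial(k)/2**k, as required.
Telescope: S(n) = s_(n+1) − s_(1) = (n**2 - 3)*factorial(n + 1)/2**n − (-3) = (3*2**n + n**3*factorial(n) + n**2*factorial(n) - 3*n*factorial(n) - 3*factorial(n))/2**n.

S(n) = (3*2**n + n**3*factorial(n) + n**2*factorial(n) - 3*n*factorial(n) - 3*factorial(n))/2**n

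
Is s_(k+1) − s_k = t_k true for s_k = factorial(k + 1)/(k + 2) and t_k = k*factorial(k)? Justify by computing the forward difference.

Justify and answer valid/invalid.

Invalid: residual -(k**2 + 2*k - 1)*factorial(k)/((k + 2)*(k + 3)) ≠ 0.

s_(k+1) = factorial(k + 2)/(k + 3)
s_(k+1) − s_k = (k**2 + 3*k + 1)*factorial(k + 1)/((k + 2)*(k + 3))
(s_(k+1) − s_k) − t_k = -(k**2 + 2*k - 1)*factorial(k)/((k + 2)*(k + 3))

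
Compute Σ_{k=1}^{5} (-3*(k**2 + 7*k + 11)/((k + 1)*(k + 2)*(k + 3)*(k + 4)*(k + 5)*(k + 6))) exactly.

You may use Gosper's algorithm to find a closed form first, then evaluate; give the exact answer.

Σ = -215/11088

Ratio r(k) = (k + 1)*(7*k + (k + 1)**2 + 18)/((k + 7)*(k**2 + 7*k + 11)).
A = k + 1, B = k + 7, C = k**2 + 7*k + 11.
Key eq: (k + 1)·f(k+1) = (k + 6)·f(k) + (k**2 + 7*k + 11).
Degrees (1,1,2) ⇒ d ≤ 5.
Solve for f: f(k) = k*(k + 2)*(k + 4)*(k**2 + 9*k + 23)/45 (degree 5 ≤ 5).
R(k) = B(k−1)·f(k)/C(k) = k*(k + 2)*(k + 4)*(k + 6)*(k**2 + 9*k + 23)/(45*(k**2 + 7*k + 11)); s_k = R·t_k = k*(-k**2 - 9*k - 23)/(15*(k**3 + 9*k**2 + 23*k + 15)).
s_(k+1) − s_k = 3*(-k**2 - 7*k - 11)/(k**6 + 21*k**5 + 175*k**4 + 735*k**3 + 1624*k**2 + 1764*k + 720) = t_k.
Sum = s_(6) − s_(1); s_(6) = -226/3465, s_(1) = -11/240 ⇒ -215/11088.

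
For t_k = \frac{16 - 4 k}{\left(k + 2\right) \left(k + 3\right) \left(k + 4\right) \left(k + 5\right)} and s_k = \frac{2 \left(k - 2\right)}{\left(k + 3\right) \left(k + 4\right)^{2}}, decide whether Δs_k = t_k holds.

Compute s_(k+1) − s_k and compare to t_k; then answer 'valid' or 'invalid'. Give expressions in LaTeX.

s_(k+1) = 2*(k - 1)/((k + 4)*(k + 5)**2)
s_(k+1) − s_k = 4*(19 - k**2)/(k**5 + 21*k**4 + 175*k**3 + 723*k**2 + 1480*k + 1200)
(s_(k+1) − s_k) − t_k = 12*(k**2 + k - 14)/(k**6 + 23*k**5 + 217*k**4 + 1073*k**3 + 2926*k**2 + 4160*k + 2400)

Invalid: residual \frac{12 \left(k^{2} + k - 14\right)}{k^{6} + 23 k^{5} + 217 k^{4} + 1073 k^{3} + 2926 k^{2} + 4160 k + 2400} ≠ 0.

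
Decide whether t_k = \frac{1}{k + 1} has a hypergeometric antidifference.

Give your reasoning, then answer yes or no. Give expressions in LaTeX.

Ratio r(k) = (k + 1)/(k + 2).
A = k + 1, B = k + 2, C = 1.
f must satisfy (k + 1)·f(k+1) − (k + 1)·f(k) = 1.
deg f ≤ 0 (via 1,1,0).
f = c0 ⇒ A·f(k+1) − B(k−1)·f(k) − C = -1. The system {-1 = 0} is inconsistent; no antidifference.

No; the coefficient equations for f are inconsistent.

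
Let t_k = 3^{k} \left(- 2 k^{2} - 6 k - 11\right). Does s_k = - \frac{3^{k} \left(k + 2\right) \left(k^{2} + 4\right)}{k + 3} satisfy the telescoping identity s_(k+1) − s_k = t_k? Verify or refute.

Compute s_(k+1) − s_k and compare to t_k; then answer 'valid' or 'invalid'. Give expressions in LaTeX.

Invalid: residual \frac{3^{k} \left(2 k^{3} + 11 k^{2} + 29 k + 29\right)}{k^{2} + 7 k + 12} ≠ 0.

s_(k+1) = -3**(k + 1)*(k + 3)*((k + 1)**2 + 4)/(k + 4)
s_(k+1) − s_k = 3**k*(-2*k**4 - 18*k**3 - 66*k**2 - 120*k - 103)/(k**2 + 7*k + 12)
(s_(k+1) − s_k) − t_k = 3**k*(2*k**3 + 11*k**2 + 29*k + 29)/(k**2 + 7*k + 12)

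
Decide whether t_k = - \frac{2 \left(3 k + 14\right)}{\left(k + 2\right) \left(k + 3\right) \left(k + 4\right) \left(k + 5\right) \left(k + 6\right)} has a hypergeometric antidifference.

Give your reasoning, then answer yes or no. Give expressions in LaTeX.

Yes. s_k = \frac{k \left(- k^{2} - 10 k - 31\right)}{15 \left(k^{3} + 10 k^{2} + 31 k + 30\right)}.

t_(k+1)/t_k = (k + 2)*(3*k + 17)/((k + 7)*(3*k + 14)).
A = k + 2, B = k + 7, C = k + 14/3.
Key eq: (k + 2)·f(k+1) = (k + 6)·f(k) + (k + 14/3).
d = 4 from the (1,1,1) case.
Solving with deg f ≤ 4: f(k) = k*(k + 4)*(k**2 + 10*k + 31)/90.
Certificate R = B(k−1)f/C = k*(k + 4)*(k + 6)*(k**2 + 10*k + 31)/(30*(3*k + 14)) gives s_k = k*(-k**2 - 10*k - 31)/(15*(k**3 + 10*k**2 + 31*k + 30)).
Δs = 2*(-3*k - 14)/(k**5 + 20*k**4 + 155*k**3 + 580*k**2 + 1044*k + 720), as required.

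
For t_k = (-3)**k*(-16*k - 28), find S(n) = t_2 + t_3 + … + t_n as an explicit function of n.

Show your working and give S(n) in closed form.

The ratio is 3*(-4*k - 11)/(4*k + 7).
A = -3, B = 1, C = k + 7/4.
Key eq: (-3)·f(k+1) = (1)·f(k) + (k + 7/4).
Bound: deg f ≤ 1.
Match coefficients ⇒ f(k) = -(k + 1)/4.
Then R = B(k−1)f/C = -(k + 1)/(4*k + 7), so s_k = R(k)·t_k = 4*(-3)**k*(k + 1).
Check: Δs_k = (-3)**k*(-16*k - 28). ✓
s_(n+1) = (-3)**(n + 1)*(4*n + 8) and s_(2) = 108, so S(n) = -12*(-3)**n*n - 24*(-3)**n - 108.

S(n) = -12*(-3)**n*n - 24*(-3)**n - 108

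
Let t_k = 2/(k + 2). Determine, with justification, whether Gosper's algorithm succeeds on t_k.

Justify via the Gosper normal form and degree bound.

No. Not Gosper-summable.

r(k) = (k + 2)/(k + 3) after simplifying.
Normal form (A,B,C) = (k + 2, k + 3, 1).
Key eq: (k + 2)·f(k+1) = (k + 2)·f(k) + (1).
d = 0 from the (1,1,0) case.
f = c0 ⇒ A·f(k+1) − B(k−1)·f(k) − C = -1. The system {-1 = 0} is inconsistent; no antidifference.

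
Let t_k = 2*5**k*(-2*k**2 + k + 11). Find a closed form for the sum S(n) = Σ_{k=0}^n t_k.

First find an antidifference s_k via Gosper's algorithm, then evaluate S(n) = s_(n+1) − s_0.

t_(k+1)/t_k = 5*(2*k**2 + 3*k - 10)/(2*k**2 - k - 11).
So A=5 and B=1, with C=k**2 - k/2 - 11/2.
Set up (5)·f(k+1) − (1)·f(k) − (k**2 - k/2 - 11/2) = 0.
Bound: deg f ≤ 2.
Solve for f: f(k) = (k**2 - 3*k - 3)/4 (degree 2 ≤ 2).
Get s_k = R·t_k = 5**k*(-k**2 + 3*k + 3) with R(k) = B(k−1)f(k)/C(k) = (k**2 - 3*k - 3)/(2*(2*k**2 - k - 11)).
s_(k+1) − s_k = 2*5**k*(-2*k**2 + k + 11) = t_k.
Telescope: S(n) = s_(n+1) − s_(0) = 5**(n + 1)*(-n**2 + n + 5) − (3) = -5**(n + 1)*n**2 + 5**(n + 1)*n + 5**(n + 2) - 3.

S(n) = -5**(n + 1)*n**2 + 5**(n + 1)*n + 5**(n + 2) - 3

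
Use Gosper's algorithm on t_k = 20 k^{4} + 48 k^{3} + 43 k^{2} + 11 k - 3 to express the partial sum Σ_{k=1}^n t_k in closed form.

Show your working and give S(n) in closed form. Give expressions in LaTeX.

Compute t_(k+1)/t_k: get (20*k**4 + 128*k**3 + 307*k**2 + 321*k + 119)/(20*k**4 + 48*k**3 + 43*k**2 + 11*k - 3).
Normal form (A,B,C) = (1, 1, k**4 + 12*k**3/5 + 43*k**2/20 + 11*k/20 - 3/20).
Set up (1)·f(k+1) − (1)·f(k) − (k**4 + 12*k**3/5 + 43*k**2/20 + 11*k/20 - 3/20) = 0.
d = 5 from the (0,0,4) case.
A polynomial solution: f(k) = k*(4*k**4 + 2*k**3 - 3*k**2 - 4*k - 2)/20.
Get s_k = R·t_k = k*(4*k**4 + 2*k**3 - 3*k**2 - 4*k - 2) with R(k) = B(k−1)f(k)/C(k) = k*(4*k**4 + 2*k**3 - 3*k**2 - 4*k - 2)/(20*k**4 + 48*k**3 + 43*k**2 + 11*k - 3).
Verify: 20*k**4 + 48*k**3 + 43*k**2 + 11*k - 3 matches t_k.
Evaluate: s_(n+1) = 4*n**5 + 22*n**4 + 45*n**3 + 39*n**2 + 9*n - 3; subtract s_(1) = -3 ⇒ S(n) = n*(4*n**4 + 22*n**3 + 45*n**2 + 39*n + 9).

S(n) = n \left(4 n^{4} + 22 n^{3} + 45 n^{2} + 39 n + 9\right)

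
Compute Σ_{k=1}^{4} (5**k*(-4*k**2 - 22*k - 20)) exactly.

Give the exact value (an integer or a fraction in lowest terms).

Compute t_(k+1)/t_k: get 5*(2*k**2 + 15*k + 23)/(2*k**2 + 11*k + 10).
So A=5 and B=1, with C=k**2 + 11*k/2 + 5.
f must satisfy (5)·f(k+1) − (1)·f(k) = k**2 + 11*k/2 + 5.
Bound: deg f ≤ 2.
Solve for f: f(k) = k*(k + 3)/4 (degree 2 ≤ 2).
Get s_k = R·t_k = 5**k*k*(-k - 3) with R(k) = B(k−1)f(k)/C(k) = k*(k + 3)/(2*(2*k**2 + 11*k + 10)).
Δs = 5**k*(k*(k + 3) - 5*(k + 1)*(k + 4)), as required.
Σ_(k=1)^(4) t_k = s_(5) − s_(1) = -125000 − (-20) = -124980.

Σ = -124980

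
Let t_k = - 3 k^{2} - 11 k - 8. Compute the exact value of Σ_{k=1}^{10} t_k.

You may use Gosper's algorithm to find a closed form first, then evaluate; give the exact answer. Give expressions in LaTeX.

The ratio is (3*k**2 + 17*k + 22)/(3*k**2 + 11*k + 8).
Gosper form: A/B · C(k+1)/C(k) with A=1, B=1, C=k**2 + 11*k/3 + 8/3.
Need (1)·f(k+1) − (1)·f(k) = k**2 + 11*k/3 + 8/3.
d = 3 from the (0,0,2) case.
Match coefficients ⇒ f(k) = k*(k + 1)*(k + 3)/3.
So s_k = (B(k−1)f/C)·t_k = (k*(k + 3)/(3*k + 8))·t_k = k*(-k**2 - 4*k - 3).
Δs = -3*k**2 - 11*k - 8, as required.
Evaluate s at k=11 and k=1: -1848 and -8; difference -1840.

Σ = -1840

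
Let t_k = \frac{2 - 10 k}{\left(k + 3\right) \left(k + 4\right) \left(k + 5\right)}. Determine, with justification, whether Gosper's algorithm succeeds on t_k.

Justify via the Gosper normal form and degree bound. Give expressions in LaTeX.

Step 1: r(k) = (k + 3)*(5*k + 4)/((k + 6)*(5*k - 1)).
So A=k + 3 and B=k + 6, with C=k - 1/5.
f must satisfy (k + 3)·f(k+1) − (k + 5)·f(k) = k - 1/5.
d = 2 from the (1,1,1) case.
Match coefficients ⇒ f(k) = k*(7*k - 11)/60.
Certificate R = B(k−1)f/C = k*(k + 5)*(7*k - 11)/(12*(5*k - 1)) gives s_k = -k*(7*k - 11)/(6*(k + 3)*(k + 4)).
s_(k+1) − s_k = 2*(1 - 5*k)/(k**3 + 12*k**2 + 47*k + 60) = t_k.

Yes. s_k = - \frac{k \left(7 k - 11\right)}{6 \left(k + 3\right) \left(k + 4\right)}.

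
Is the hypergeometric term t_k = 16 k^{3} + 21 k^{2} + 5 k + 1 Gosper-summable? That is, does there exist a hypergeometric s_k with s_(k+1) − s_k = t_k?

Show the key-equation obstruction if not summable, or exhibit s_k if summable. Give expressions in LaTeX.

Yes. s_k = k \left(4 k^{3} - k^{2} - 4 k + 2\right).

Compute t_(k+1)/t_k: get (16*k**3 + 69*k**2 + 95*k + 43)/(16*k**3 + 21*k**2 + 5*k + 1).
So A=1 and B=1, with C=k**3 + 21*k**2/16 + 5*k/16 + 1/16.
Need (1)·f(k+1) − (1)·f(k) = k**3 + 21*k**2/16 + 5*k/16 + 1/16.
d = 4 from the (0,0,3) case.
Solve for f: f(k) = k*(4*k**3 - k**2 - 4*k + 2)/16 (degree 4 ≤ 4).
Then R = B(k−1)f/C = k*(4*k**3 - k**2 - 4*k + 2)/(16*k**3 + 21*k**2 + 5*k + 1), so s_k = R(k)·t_k = k*(4*k**3 - k**2 - 4*k + 2).
Δs = 16*k**3 + 21*k**2 + 5*k + 1, as required.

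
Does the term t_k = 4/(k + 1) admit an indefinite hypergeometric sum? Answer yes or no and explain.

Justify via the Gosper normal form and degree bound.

Ratio r(k) = (k + 1)/(k + 2).
Normal form (A,B,C) = (k + 1, k + 2, 1).
Solve (k + 1)·f(k+1) − (k + 1)·f(k) = 1.
Degrees (1,1,0) ⇒ d ≤ 0.
Put f(k) = c0: A·f(k+1) − B(k−1)·f(k) − C = -1; need -1 = 0 — inconsistent ⇒ no f, not summable.

No. Not Gosper-summable.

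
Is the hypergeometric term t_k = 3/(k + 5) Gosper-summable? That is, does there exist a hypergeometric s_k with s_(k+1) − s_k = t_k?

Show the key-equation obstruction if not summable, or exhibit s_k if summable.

No; the coefficient equations for f are inconsistent.

t_(k+1)/t_k = (k + 5)/(k + 6).
Factor: A=k + 5; B=k + 6; C=1.
f must satisfy (k + 5)·f(k+1) − (k + 5)·f(k) = 1.
d = 0 from the (1,1,0) case.
Write f(k) = c0. Then LHS − RHS = -1, requiring -1 = 0: contradictory. No certificate.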